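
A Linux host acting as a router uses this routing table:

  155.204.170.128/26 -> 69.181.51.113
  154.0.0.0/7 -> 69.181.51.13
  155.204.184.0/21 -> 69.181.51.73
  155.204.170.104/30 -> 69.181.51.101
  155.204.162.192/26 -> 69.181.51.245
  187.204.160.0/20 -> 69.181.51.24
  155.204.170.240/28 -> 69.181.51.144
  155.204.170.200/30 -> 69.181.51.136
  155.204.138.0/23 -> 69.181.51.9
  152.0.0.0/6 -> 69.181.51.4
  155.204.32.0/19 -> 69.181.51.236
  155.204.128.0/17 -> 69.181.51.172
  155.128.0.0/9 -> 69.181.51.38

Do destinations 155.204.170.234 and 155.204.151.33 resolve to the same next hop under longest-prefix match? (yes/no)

155.204.170.234: longest match 155.204.128.0/17 -> 69.181.51.172
155.204.151.33: longest match 155.204.128.0/17 -> 69.181.51.172

yes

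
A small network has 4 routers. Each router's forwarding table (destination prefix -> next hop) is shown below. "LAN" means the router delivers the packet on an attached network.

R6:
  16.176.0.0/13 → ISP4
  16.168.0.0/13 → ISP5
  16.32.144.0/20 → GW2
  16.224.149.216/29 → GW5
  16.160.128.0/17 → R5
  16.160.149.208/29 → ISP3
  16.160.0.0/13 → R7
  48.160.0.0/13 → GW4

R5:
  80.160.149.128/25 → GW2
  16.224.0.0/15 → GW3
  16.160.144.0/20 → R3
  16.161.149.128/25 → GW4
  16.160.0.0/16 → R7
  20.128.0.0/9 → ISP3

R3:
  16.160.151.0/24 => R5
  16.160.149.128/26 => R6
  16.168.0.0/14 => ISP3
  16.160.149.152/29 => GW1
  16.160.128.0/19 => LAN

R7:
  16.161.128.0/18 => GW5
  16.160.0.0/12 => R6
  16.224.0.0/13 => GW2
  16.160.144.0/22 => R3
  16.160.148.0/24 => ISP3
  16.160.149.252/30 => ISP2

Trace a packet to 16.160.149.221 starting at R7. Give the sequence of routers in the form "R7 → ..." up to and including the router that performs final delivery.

At R7: longest match for 16.160.149.221 is 16.160.0.0/12 -> R6
At R6: longest match for 16.160.149.221 is 16.160.128.0/17 -> R5
At R5: longest match for 16.160.149.221 is 16.160.144.0/20 -> R3
At R3: longest match for 16.160.149.221 is 16.160.128.0/19 -> LAN

R7 → R6 → R5 → R3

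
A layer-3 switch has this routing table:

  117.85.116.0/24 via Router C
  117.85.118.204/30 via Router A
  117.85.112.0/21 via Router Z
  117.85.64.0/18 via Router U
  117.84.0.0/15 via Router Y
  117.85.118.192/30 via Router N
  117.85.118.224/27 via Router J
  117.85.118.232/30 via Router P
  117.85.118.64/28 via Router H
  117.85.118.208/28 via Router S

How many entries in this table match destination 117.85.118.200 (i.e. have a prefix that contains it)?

3

Prefixes containing 117.85.118.200:
  117.84.0.0/15 (117.84.0.0 - 117.85.255.255)
  117.85.64.0/18 (117.85.64.0 - 117.85.127.255)
  117.85.112.0/21 (117.85.112.0 - 117.85.119.255)
Total matching entries: 3.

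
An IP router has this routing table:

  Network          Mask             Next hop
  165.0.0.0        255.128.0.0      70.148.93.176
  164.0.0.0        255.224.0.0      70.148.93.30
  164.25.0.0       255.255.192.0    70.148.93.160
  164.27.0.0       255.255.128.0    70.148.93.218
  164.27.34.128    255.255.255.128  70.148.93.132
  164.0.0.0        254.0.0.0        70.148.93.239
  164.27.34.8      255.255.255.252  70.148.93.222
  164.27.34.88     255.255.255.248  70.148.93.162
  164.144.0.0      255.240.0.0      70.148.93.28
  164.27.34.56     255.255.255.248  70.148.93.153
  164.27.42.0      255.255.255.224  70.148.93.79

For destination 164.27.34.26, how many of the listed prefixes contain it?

Prefixes containing 164.27.34.26:
  164.0.0.0/7 (164.0.0.0 - 165.255.255.255)
  164.0.0.0/11 (164.0.0.0 - 164.31.255.255)
  164.27.0.0/17 (164.27.0.0 - 164.27.127.255)
Total matching entries: 3.

3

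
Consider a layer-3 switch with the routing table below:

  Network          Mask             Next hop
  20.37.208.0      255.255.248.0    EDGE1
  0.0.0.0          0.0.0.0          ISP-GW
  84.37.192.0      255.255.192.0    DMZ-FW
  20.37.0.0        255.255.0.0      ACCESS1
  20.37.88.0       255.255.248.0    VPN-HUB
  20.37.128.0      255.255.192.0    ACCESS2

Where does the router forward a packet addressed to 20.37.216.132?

ACCESS1

Routes whose prefix contains 20.37.216.132:
  0.0.0.0/0 (default, matches everything) -> ISP-GW
  20.37.0.0/16 (20.37.0.0 - 20.37.255.255) -> ACCESS1
More-specific entries that do NOT match:
  20.37.208.0/21 (20.37.208.0 - 20.37.215.255) does not contain 20.37.216.132
  20.37.88.0/21 (20.37.88.0 - 20.37.95.255) does not contain 20.37.216.132
  84.37.192.0/18 (84.37.192.0 - 84.37.255.255) does not contain 20.37.216.132
  20.37.128.0/18 (20.37.128.0 - 20.37.191.255) does not contain 20.37.216.132
Longest matching prefix is /16 -> next hop ACCESS1.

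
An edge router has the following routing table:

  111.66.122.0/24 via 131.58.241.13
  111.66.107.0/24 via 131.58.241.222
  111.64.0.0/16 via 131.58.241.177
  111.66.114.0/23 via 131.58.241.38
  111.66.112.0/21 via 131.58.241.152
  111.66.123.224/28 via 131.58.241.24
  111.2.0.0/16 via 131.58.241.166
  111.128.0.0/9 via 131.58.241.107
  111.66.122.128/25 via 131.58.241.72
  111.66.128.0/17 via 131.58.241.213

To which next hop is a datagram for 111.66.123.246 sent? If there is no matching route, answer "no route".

no route

No entry's prefix contains 111.66.123.246; there is no default route.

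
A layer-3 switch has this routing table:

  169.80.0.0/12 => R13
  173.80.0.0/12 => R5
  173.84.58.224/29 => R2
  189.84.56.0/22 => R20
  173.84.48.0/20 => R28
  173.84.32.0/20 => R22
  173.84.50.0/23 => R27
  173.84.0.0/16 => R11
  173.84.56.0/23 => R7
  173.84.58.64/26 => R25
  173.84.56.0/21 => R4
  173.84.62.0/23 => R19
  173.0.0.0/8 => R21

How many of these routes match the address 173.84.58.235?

Prefixes containing 173.84.58.235:
  173.0.0.0/8 (173.0.0.0 - 173.255.255.255)
  173.80.0.0/12 (173.80.0.0 - 173.95.255.255)
  173.84.0.0/16 (173.84.0.0 - 173.84.255.255)
  173.84.48.0/20 (173.84.48.0 - 173.84.63.255)
  173.84.56.0/21 (173.84.56.0 - 173.84.63.255)
Total matching entries: 5.

5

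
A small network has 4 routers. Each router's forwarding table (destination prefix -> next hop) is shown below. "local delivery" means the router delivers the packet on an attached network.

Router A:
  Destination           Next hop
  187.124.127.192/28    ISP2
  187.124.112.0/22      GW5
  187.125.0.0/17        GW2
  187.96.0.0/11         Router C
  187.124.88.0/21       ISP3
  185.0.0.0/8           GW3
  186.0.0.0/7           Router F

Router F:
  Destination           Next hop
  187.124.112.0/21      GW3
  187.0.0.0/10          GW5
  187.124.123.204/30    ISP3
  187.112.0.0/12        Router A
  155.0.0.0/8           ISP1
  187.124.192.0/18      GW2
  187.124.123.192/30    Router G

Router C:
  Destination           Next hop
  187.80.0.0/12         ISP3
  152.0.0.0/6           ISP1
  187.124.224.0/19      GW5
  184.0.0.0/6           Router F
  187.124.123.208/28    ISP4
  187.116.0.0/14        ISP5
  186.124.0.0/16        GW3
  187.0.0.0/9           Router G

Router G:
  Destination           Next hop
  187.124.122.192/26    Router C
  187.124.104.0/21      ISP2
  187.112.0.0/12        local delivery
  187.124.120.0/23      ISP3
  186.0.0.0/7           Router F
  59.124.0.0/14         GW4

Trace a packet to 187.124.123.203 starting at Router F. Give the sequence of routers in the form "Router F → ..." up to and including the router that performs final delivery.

Router F → Router A → Router C → Router G

At Router F: longest match for 187.124.123.203 is 187.112.0.0/12 -> Router A
At Router A: longest match for 187.124.123.203 is 187.96.0.0/11 -> Router C
At Router C: longest match for 187.124.123.203 is 187.0.0.0/9 -> Router G
At Router G: longest match for 187.124.123.203 is 187.112.0.0/12 -> local delivery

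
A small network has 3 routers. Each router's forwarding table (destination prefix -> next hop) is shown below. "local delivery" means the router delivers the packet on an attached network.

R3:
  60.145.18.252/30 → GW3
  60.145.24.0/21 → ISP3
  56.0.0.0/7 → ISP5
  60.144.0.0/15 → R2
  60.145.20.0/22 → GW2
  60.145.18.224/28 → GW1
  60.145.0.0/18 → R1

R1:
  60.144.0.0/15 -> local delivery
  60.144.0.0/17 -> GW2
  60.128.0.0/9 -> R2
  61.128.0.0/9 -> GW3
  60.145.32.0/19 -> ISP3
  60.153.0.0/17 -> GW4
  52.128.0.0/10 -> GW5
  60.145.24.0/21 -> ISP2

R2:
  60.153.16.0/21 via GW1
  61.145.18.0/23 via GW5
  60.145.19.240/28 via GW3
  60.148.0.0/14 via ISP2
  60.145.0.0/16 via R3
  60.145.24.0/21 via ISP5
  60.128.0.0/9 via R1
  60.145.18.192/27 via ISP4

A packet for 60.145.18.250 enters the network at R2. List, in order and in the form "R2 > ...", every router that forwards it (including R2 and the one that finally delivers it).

R2 > R3 > R1

At R2: longest match for 60.145.18.250 is 60.145.0.0/16 -> R3
At R3: longest match for 60.145.18.250 is 60.145.0.0/18 -> R1
At R1: longest match for 60.145.18.250 is 60.144.0.0/15 -> local delivery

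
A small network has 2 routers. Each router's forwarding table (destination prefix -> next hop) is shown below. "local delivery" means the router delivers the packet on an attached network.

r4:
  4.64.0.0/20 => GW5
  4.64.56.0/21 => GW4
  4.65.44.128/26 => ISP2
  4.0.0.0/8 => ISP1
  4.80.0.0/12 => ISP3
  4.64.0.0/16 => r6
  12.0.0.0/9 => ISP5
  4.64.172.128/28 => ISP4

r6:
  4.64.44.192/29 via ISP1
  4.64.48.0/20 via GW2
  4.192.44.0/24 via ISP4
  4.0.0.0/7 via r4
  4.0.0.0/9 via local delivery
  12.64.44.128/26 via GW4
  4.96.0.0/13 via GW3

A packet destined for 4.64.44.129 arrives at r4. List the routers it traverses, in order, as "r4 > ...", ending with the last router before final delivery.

r4 > r6

At r4: longest match for 4.64.44.129 is 4.64.0.0/16 -> r6
At r6: longest match for 4.64.44.129 is 4.0.0.0/9 -> local delivery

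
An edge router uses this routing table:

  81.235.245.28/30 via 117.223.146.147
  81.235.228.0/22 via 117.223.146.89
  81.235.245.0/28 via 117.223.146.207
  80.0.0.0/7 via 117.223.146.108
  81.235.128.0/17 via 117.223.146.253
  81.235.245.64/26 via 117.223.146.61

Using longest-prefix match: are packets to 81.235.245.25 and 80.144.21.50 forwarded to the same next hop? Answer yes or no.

81.235.245.25: longest match 81.235.128.0/17 -> 117.223.146.253
80.144.21.50: longest match 80.0.0.0/7 -> 117.223.146.108

no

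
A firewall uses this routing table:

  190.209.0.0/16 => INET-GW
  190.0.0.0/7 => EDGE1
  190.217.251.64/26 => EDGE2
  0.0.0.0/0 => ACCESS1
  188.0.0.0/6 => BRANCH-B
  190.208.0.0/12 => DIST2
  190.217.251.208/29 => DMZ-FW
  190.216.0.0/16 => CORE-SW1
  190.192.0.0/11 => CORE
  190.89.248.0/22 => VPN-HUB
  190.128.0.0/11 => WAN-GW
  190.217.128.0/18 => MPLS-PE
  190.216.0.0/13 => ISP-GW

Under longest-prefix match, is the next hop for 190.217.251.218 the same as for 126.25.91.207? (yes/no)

no

190.217.251.218: longest match 190.216.0.0/13 -> ISP-GW
126.25.91.207: longest match 0.0.0.0/0 -> ACCESS1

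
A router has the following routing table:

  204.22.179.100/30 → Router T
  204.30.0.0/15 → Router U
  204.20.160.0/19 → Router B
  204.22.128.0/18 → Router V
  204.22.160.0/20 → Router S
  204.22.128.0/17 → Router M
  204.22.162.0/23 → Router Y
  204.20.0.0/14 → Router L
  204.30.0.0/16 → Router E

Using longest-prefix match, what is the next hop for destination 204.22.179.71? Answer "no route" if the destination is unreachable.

Routes whose prefix contains 204.22.179.71:
  204.20.0.0/14 (204.20.0.0 - 204.23.255.255) -> Router L
  204.22.128.0/17 (204.22.128.0 - 204.22.255.255) -> Router M
  204.22.128.0/18 (204.22.128.0 - 204.22.191.255) -> Router V
More-specific entries that do NOT match:
  204.22.179.100/30 (204.22.179.100 - 204.22.179.103) does not contain 204.22.179.71
  204.22.162.0/23 (204.22.162.0 - 204.22.163.255) does not contain 204.22.179.71
  204.22.160.0/20 (204.22.160.0 - 204.22.175.255) does not contain 204.22.179.71
  204.20.160.0/19 (204.20.160.0 - 204.20.191.255) does not contain 204.22.179.71
Longest matching prefix is /18 -> next hop Router V.

Router V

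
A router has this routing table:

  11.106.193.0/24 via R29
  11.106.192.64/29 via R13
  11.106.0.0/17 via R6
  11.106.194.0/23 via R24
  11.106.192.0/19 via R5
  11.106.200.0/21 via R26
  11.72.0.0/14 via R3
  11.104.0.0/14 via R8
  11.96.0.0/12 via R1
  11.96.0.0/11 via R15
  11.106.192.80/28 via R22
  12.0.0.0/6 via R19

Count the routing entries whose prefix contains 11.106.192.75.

Prefixes containing 11.106.192.75:
  11.96.0.0/11 (11.96.0.0 - 11.127.255.255)
  11.96.0.0/12 (11.96.0.0 - 11.111.255.255)
  11.104.0.0/14 (11.104.0.0 - 11.107.255.255)
  11.106.192.0/19 (11.106.192.0 - 11.106.223.255)
Total matching entries: 4.

4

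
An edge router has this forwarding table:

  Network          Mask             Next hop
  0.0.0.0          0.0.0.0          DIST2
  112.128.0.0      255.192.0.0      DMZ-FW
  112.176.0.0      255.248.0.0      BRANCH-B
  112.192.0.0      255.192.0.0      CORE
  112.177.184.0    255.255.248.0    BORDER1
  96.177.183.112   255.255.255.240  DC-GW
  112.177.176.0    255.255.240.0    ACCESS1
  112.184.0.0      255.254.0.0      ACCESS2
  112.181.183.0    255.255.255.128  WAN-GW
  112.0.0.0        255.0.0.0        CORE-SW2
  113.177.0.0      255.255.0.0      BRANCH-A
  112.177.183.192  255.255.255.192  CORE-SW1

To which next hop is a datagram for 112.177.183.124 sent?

Routes whose prefix contains 112.177.183.124:
  0.0.0.0/0 (default, matches everything) -> DIST2
  112.0.0.0/8 (112.0.0.0 - 112.255.255.255) -> CORE-SW2
  112.128.0.0/10 (112.128.0.0 - 112.191.255.255) -> DMZ-FW
  112.176.0.0/13 (112.176.0.0 - 112.183.255.255) -> BRANCH-B
  112.177.176.0/20 (112.177.176.0 - 112.177.191.255) -> ACCESS1
More-specific entries that do NOT match:
  96.177.183.112/28 (96.177.183.112 - 96.177.183.127) does not contain 112.177.183.124
  112.177.183.192/26 (112.177.183.192 - 112.177.183.255) does not contain 112.177.183.124
  112.181.183.0/25 (112.181.183.0 - 112.181.183.127) does not contain 112.177.183.124
  112.177.184.0/21 (112.177.184.0 - 112.177.191.255) does not contain 112.177.183.124
Longest matching prefix is /20 -> next hop ACCESS1.

ACCESS1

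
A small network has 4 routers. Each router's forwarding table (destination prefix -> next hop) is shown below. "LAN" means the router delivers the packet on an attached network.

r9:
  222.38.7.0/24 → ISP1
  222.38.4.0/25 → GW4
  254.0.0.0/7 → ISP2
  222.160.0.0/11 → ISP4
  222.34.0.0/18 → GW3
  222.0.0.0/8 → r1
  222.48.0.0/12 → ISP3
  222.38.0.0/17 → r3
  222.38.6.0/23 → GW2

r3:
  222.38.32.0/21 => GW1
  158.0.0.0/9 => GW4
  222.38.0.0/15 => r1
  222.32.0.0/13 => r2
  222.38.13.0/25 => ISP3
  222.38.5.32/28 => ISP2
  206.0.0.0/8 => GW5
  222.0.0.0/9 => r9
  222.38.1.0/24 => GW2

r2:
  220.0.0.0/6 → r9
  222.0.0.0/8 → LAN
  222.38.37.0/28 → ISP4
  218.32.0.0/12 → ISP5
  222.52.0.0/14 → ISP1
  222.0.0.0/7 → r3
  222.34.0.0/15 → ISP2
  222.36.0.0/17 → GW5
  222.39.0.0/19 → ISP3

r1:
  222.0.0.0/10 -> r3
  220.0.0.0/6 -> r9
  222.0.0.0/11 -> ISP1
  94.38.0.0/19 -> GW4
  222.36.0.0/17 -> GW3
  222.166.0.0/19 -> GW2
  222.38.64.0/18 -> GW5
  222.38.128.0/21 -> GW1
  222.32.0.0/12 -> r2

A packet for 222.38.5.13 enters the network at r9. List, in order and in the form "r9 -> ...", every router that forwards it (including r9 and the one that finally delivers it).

r9 -> r3 -> r1 -> r2

At r9: longest match for 222.38.5.13 is 222.38.0.0/17 -> r3
At r3: longest match for 222.38.5.13 is 222.38.0.0/15 -> r1
At r1: longest match for 222.38.5.13 is 222.32.0.0/12 -> r2
At r2: longest match for 222.38.5.13 is 222.0.0.0/8 -> LAN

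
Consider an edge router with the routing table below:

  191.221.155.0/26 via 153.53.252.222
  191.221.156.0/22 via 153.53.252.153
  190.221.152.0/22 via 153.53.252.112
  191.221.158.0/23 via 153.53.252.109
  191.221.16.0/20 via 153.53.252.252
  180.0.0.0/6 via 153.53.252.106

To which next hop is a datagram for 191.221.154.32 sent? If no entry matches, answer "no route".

No entry's prefix contains 191.221.154.32; there is no default route.

no route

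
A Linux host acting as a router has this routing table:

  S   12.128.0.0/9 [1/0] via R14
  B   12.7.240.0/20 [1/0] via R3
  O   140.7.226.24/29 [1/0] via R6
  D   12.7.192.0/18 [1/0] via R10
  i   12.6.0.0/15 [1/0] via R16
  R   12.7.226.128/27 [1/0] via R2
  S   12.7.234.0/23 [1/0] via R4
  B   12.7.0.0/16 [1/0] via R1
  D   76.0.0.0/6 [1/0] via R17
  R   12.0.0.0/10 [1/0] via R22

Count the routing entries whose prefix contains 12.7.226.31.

Prefixes containing 12.7.226.31:
  12.0.0.0/10 (12.0.0.0 - 12.63.255.255)
  12.6.0.0/15 (12.6.0.0 - 12.7.255.255)
  12.7.0.0/16 (12.7.0.0 - 12.7.255.255)
  12.7.192.0/18 (12.7.192.0 - 12.7.255.255)
Total matching entries: 4.

4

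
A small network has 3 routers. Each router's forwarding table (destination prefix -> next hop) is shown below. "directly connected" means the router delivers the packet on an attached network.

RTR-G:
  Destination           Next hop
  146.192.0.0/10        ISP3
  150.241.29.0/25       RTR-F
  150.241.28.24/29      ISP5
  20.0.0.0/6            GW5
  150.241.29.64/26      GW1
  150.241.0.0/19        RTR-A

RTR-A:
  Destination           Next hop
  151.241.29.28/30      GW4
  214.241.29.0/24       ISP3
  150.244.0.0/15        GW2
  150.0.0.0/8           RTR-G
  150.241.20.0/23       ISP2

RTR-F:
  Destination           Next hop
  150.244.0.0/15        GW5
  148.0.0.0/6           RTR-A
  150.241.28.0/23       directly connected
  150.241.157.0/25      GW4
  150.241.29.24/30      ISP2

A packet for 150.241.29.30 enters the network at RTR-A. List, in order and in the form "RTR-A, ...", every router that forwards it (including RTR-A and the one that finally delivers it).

At RTR-A: longest match for 150.241.29.30 is 150.0.0.0/8 -> RTR-G
At RTR-G: longest match for 150.241.29.30 is 150.241.29.0/25 -> RTR-F
At RTR-F: longest match for 150.241.29.30 is 150.241.28.0/23 -> directly connected

RTR-A, RTR-G, RTR-F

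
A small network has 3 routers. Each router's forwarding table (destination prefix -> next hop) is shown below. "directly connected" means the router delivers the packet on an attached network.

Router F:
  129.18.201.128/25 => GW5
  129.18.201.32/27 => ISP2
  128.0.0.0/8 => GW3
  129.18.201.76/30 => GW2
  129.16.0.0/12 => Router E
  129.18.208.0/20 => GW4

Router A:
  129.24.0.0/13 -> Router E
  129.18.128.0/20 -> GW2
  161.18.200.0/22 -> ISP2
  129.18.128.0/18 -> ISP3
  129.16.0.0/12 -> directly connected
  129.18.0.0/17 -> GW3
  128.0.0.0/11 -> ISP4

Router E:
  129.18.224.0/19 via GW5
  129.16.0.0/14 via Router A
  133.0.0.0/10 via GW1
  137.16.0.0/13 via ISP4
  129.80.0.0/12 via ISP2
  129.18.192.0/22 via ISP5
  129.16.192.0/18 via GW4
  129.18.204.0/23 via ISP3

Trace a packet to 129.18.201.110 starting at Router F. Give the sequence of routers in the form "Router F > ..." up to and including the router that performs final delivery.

At Router F: longest match for 129.18.201.110 is 129.16.0.0/12 -> Router E
At Router E: longest match for 129.18.201.110 is 129.16.0.0/14 -> Router A
At Router A: longest match for 129.18.201.110 is 129.16.0.0/12 -> directly connected

Router F > Router E > Router A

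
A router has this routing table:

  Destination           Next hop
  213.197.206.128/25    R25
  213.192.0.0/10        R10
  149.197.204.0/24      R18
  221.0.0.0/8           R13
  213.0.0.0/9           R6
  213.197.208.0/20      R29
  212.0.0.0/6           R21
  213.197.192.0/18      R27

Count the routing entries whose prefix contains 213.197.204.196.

3

Prefixes containing 213.197.204.196:
  212.0.0.0/6 (212.0.0.0 - 215.255.255.255)
  213.192.0.0/10 (213.192.0.0 - 213.255.255.255)
  213.197.192.0/18 (213.197.192.0 - 213.197.255.255)
Total matching entries: 3.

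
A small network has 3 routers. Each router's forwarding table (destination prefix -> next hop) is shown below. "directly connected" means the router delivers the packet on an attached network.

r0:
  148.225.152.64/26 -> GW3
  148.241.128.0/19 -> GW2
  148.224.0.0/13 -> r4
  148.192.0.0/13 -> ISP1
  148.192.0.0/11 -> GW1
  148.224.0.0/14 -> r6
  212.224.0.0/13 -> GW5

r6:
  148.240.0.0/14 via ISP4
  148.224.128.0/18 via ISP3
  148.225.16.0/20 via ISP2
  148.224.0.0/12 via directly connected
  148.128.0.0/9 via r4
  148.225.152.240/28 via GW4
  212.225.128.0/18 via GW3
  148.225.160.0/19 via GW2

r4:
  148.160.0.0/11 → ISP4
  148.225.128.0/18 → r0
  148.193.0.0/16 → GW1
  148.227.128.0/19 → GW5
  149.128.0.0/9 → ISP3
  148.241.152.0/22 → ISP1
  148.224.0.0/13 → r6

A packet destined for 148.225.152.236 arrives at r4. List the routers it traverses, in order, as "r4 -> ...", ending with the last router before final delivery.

At r4: longest match for 148.225.152.236 is 148.225.128.0/18 -> r0
At r0: longest match for 148.225.152.236 is 148.224.0.0/14 -> r6
At r6: longest match for 148.225.152.236 is 148.224.0.0/12 -> directly connected

r4 -> r0 -> r6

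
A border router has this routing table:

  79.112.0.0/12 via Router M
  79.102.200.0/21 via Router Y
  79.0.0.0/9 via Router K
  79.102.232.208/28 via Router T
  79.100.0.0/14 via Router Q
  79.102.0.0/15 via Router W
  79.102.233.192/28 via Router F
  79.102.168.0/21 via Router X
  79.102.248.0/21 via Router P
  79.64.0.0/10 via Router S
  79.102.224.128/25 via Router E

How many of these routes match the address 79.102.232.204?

Prefixes containing 79.102.232.204:
  79.0.0.0/9 (79.0.0.0 - 79.127.255.255)
  79.64.0.0/10 (79.64.0.0 - 79.127.255.255)
  79.100.0.0/14 (79.100.0.0 - 79.103.255.255)
  79.102.0.0/15 (79.102.0.0 - 79.103.255.255)
Total matching entries: 4.

4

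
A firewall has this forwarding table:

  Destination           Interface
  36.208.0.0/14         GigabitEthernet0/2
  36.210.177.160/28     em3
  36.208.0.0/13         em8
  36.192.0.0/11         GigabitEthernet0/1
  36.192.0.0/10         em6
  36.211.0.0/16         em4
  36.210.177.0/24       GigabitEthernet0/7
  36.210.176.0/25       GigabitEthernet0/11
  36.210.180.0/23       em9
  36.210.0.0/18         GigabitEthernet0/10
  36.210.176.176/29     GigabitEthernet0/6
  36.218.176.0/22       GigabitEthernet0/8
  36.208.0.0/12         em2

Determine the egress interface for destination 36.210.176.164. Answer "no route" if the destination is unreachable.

GigabitEthernet0/2

Routes whose prefix contains 36.210.176.164:
  36.192.0.0/10 (36.192.0.0 - 36.255.255.255) -> em6
  36.192.0.0/11 (36.192.0.0 - 36.223.255.255) -> GigabitEthernet0/1
  36.208.0.0/12 (36.208.0.0 - 36.223.255.255) -> em2
  36.208.0.0/13 (36.208.0.0 - 36.215.255.255) -> em8
  36.208.0.0/14 (36.208.0.0 - 36.211.255.255) -> GigabitEthernet0/2
More-specific entries that do NOT match:
  36.210.176.176/29 (36.210.176.176 - 36.210.176.183) does not contain 36.210.176.164
  36.210.177.160/28 (36.210.177.160 - 36.210.177.175) does not contain 36.210.176.164
  36.210.176.0/25 (36.210.176.0 - 36.210.176.127) does not contain 36.210.176.164
  36.210.177.0/24 (36.210.177.0 - 36.210.177.255) does not contain 36.210.176.164
  36.210.180.0/23 (36.210.180.0 - 36.210.181.255) does not contain 36.210.176.164
  36.218.176.0/22 (36.218.176.0 - 36.218.179.255) does not contain 36.210.176.164
  36.210.0.0/18 (36.210.0.0 - 36.210.63.255) does not contain 36.210.176.164
  36.211.0.0/16 (36.211.0.0 - 36.211.255.255) does not contain 36.210.176.164
Longest matching prefix is /14 -> interface GigabitEthernet0/2.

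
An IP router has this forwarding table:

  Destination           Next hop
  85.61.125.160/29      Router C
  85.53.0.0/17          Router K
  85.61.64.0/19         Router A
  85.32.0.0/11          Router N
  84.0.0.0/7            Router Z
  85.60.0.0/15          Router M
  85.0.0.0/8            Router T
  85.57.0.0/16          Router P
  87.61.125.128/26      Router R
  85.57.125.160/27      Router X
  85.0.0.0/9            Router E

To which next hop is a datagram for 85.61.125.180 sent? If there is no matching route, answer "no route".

Router M

Routes whose prefix contains 85.61.125.180:
  84.0.0.0/7 (84.0.0.0 - 85.255.255.255) -> Router Z
  85.0.0.0/8 (85.0.0.0 - 85.255.255.255) -> Router T
  85.0.0.0/9 (85.0.0.0 - 85.127.255.255) -> Router E
  85.32.0.0/11 (85.32.0.0 - 85.63.255.255) -> Router N
  85.60.0.0/15 (85.60.0.0 - 85.61.255.255) -> Router M
More-specific entries that do NOT match:
  85.61.125.160/29 (85.61.125.160 - 85.61.125.167) does not contain 85.61.125.180
  85.57.125.160/27 (85.57.125.160 - 85.57.125.191) does not contain 85.61.125.180
  87.61.125.128/26 (87.61.125.128 - 87.61.125.191) does not contain 85.61.125.180
  85.61.64.0/19 (85.61.64.0 - 85.61.95.255) does not contain 85.61.125.180
  85.53.0.0/17 (85.53.0.0 - 85.53.127.255) does not contain 85.61.125.180
  85.57.0.0/16 (85.57.0.0 - 85.57.255.255) does not contain 85.61.125.180
Longest matching prefix is /15 -> next hop Router M.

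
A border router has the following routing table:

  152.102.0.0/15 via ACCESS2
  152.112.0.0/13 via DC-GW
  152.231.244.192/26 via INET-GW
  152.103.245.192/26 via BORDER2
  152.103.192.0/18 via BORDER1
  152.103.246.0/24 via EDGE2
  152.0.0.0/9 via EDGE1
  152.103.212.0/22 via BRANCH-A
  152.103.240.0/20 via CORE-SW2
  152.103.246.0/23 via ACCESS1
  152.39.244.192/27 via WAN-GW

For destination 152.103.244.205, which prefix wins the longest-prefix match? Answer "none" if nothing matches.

152.103.240.0/20

Entries matching 152.103.244.205:
  152.0.0.0/9 (152.0.0.0 - 152.127.255.255)
  152.102.0.0/15 (152.102.0.0 - 152.103.255.255)
  152.103.192.0/18 (152.103.192.0 - 152.103.255.255)
  152.103.240.0/20 (152.103.240.0 - 152.103.255.255)
Most specific is 152.103.240.0/20.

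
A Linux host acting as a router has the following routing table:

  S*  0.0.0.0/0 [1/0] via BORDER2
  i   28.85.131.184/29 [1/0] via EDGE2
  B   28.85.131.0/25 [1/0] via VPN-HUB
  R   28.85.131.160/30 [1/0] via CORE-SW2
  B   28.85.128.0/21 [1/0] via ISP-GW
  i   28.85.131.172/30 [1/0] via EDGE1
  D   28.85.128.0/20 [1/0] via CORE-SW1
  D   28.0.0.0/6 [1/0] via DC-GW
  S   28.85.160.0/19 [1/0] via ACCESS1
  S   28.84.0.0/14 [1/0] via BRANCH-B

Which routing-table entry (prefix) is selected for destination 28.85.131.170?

28.85.128.0/21

Entries matching 28.85.131.170:
  0.0.0.0/0 (default, matches everything)
  28.0.0.0/6 (28.0.0.0 - 31.255.255.255)
  28.84.0.0/14 (28.84.0.0 - 28.87.255.255)
  28.85.128.0/20 (28.85.128.0 - 28.85.143.255)
  28.85.128.0/21 (28.85.128.0 - 28.85.135.255)
Most specific is 28.85.128.0/21.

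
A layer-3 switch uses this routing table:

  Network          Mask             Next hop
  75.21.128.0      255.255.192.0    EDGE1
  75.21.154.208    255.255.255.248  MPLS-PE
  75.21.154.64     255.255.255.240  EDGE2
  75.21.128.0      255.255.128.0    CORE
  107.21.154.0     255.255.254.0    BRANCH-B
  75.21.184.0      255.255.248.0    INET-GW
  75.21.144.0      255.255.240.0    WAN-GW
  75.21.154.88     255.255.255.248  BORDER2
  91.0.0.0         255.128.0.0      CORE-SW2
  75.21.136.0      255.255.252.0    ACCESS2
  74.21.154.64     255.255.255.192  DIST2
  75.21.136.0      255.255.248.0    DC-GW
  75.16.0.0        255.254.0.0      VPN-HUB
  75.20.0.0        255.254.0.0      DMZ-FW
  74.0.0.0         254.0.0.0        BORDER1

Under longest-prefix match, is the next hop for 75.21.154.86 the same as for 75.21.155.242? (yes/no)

75.21.154.86: longest match 75.21.144.0/20 -> WAN-GW
75.21.155.242: longest match 75.21.144.0/20 -> WAN-GW

yes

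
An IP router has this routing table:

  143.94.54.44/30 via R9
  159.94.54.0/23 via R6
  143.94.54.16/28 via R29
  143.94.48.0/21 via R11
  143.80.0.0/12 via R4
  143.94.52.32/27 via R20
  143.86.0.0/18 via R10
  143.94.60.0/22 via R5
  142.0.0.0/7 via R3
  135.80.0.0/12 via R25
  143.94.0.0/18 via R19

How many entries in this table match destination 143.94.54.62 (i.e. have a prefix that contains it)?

Prefixes containing 143.94.54.62:
  142.0.0.0/7 (142.0.0.0 - 143.255.255.255)
  143.80.0.0/12 (143.80.0.0 - 143.95.255.255)
  143.94.0.0/18 (143.94.0.0 - 143.94.63.255)
  143.94.48.0/21 (143.94.48.0 - 143.94.55.255)
Total matching entries: 4.

4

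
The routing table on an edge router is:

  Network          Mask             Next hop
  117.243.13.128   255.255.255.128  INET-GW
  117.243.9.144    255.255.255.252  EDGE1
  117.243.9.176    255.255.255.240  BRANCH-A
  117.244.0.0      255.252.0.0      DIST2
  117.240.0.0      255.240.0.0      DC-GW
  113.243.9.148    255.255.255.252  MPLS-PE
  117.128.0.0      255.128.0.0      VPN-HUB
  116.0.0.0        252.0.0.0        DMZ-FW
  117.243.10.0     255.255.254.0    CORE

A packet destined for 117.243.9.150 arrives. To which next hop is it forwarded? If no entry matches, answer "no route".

DC-GW

Routes whose prefix contains 117.243.9.150:
  116.0.0.0/6 (116.0.0.0 - 119.255.255.255) -> DMZ-FW
  117.128.0.0/9 (117.128.0.0 - 117.255.255.255) -> VPN-HUB
  117.240.0.0/12 (117.240.0.0 - 117.255.255.255) -> DC-GW
More-specific entries that do NOT match:
  117.243.9.144/30 (117.243.9.144 - 117.243.9.147) does not contain 117.243.9.150
  113.243.9.148/30 (113.243.9.148 - 113.243.9.151) does not contain 117.243.9.150
  117.243.9.176/28 (117.243.9.176 - 117.243.9.191) does not contain 117.243.9.150
  117.243.13.128/25 (117.243.13.128 - 117.243.13.255) does not contain 117.243.9.150
  117.243.10.0/23 (117.243.10.0 - 117.243.11.255) does not contain 117.243.9.150
  117.244.0.0/14 (117.244.0.0 - 117.247.255.255) does not contain 117.243.9.150
Longest matching prefix is /12 -> next hop DC-GW.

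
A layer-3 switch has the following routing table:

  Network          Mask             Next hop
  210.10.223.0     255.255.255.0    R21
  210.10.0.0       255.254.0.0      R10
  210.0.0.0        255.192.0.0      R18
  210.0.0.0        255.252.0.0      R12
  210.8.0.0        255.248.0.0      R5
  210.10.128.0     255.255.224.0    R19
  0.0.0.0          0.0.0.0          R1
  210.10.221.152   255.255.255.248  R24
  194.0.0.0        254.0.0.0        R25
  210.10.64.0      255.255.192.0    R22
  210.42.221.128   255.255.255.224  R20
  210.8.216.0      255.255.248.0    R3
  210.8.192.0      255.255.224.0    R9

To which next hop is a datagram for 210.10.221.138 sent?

R10

Routes whose prefix contains 210.10.221.138:
  0.0.0.0/0 (default, matches everything) -> R1
  210.0.0.0/10 (210.0.0.0 - 210.63.255.255) -> R18
  210.8.0.0/13 (210.8.0.0 - 210.15.255.255) -> R5
  210.10.0.0/15 (210.10.0.0 - 210.11.255.255) -> R10
More-specific entries that do NOT match:
  210.10.221.152/29 (210.10.221.152 - 210.10.221.159) does not contain 210.10.221.138
  210.42.221.128/27 (210.42.221.128 - 210.42.221.159) does not contain 210.10.221.138
  210.10.223.0/24 (210.10.223.0 - 210.10.223.255) does not contain 210.10.221.138
  210.8.216.0/21 (210.8.216.0 - 210.8.223.255) does not contain 210.10.221.138
  210.10.128.0/19 (210.10.128.0 - 210.10.159.255) does not contain 210.10.221.138
  210.8.192.0/19 (210.8.192.0 - 210.8.223.255) does not contain 210.10.221.138
  210.10.64.0/18 (210.10.64.0 - 210.10.127.255) does not contain 210.10.221.138
Longest matching prefix is /15 -> next hop R10.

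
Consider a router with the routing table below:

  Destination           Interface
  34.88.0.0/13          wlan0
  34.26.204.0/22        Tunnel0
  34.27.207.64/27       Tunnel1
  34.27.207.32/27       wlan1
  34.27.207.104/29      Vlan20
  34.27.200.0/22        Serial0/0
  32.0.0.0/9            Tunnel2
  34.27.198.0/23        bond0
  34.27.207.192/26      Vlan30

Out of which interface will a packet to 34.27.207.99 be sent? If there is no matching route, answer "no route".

No entry's prefix contains 34.27.207.99; there is no default route.

no route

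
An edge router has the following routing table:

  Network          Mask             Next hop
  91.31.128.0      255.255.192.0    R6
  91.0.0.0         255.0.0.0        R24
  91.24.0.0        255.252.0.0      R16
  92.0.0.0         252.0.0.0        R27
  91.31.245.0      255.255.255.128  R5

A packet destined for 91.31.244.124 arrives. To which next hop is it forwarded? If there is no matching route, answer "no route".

Routes whose prefix contains 91.31.244.124:
  91.0.0.0/8 (91.0.0.0 - 91.255.255.255) -> R24
More-specific entries that do NOT match:
  91.31.245.0/25 (91.31.245.0 - 91.31.245.127) does not contain 91.31.244.124
  91.31.128.0/18 (91.31.128.0 - 91.31.191.255) does not contain 91.31.244.124
  91.24.0.0/14 (91.24.0.0 - 91.27.255.255) does not contain 91.31.244.124
Longest matching prefix is /8 -> next hop R24.

R24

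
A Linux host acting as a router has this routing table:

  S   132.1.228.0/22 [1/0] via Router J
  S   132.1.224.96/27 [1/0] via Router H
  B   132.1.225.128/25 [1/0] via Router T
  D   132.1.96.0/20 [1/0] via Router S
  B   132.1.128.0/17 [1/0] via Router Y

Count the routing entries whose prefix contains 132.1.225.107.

Prefixes containing 132.1.225.107:
  132.1.128.0/17 (132.1.128.0 - 132.1.255.255)
Total matching entries: 1.

1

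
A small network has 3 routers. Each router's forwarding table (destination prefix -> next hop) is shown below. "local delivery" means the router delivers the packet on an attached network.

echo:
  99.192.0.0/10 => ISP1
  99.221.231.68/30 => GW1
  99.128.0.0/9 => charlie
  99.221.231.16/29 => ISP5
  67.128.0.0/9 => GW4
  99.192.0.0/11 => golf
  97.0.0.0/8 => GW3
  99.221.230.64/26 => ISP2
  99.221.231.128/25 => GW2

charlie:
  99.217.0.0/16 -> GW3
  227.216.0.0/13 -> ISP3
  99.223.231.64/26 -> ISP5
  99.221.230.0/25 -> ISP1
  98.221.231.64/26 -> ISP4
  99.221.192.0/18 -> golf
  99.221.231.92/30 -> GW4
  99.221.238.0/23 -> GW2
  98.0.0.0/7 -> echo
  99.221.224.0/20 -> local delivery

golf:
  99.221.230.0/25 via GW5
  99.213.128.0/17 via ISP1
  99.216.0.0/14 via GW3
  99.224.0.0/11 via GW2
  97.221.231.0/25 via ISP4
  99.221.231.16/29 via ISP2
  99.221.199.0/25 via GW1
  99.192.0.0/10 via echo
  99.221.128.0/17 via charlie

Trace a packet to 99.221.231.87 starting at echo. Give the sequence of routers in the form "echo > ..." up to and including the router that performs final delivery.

At echo: longest match for 99.221.231.87 is 99.192.0.0/11 -> golf
At golf: longest match for 99.221.231.87 is 99.221.128.0/17 -> charlie
At charlie: longest match for 99.221.231.87 is 99.221.224.0/20 -> local delivery

echo > golf > charlie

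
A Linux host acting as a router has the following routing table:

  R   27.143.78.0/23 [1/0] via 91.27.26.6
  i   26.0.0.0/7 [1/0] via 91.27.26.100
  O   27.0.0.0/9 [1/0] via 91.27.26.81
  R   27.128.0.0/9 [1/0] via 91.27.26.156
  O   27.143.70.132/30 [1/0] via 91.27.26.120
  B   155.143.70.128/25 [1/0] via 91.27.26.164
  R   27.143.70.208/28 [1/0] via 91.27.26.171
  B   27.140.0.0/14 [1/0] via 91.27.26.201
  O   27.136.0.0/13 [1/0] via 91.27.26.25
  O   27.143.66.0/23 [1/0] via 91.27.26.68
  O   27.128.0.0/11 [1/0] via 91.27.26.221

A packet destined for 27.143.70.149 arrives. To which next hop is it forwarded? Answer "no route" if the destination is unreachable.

91.27.26.201

Routes whose prefix contains 27.143.70.149:
  26.0.0.0/7 (26.0.0.0 - 27.255.255.255) -> 91.27.26.100
  27.128.0.0/9 (27.128.0.0 - 27.255.255.255) -> 91.27.26.156
  27.128.0.0/11 (27.128.0.0 - 27.159.255.255) -> 91.27.26.221
  27.136.0.0/13 (27.136.0.0 - 27.143.255.255) -> 91.27.26.25
  27.140.0.0/14 (27.140.0.0 - 27.143.255.255) -> 91.27.26.201
More-specific entries that do NOT match:
  27.143.70.132/30 (27.143.70.132 - 27.143.70.135) does not contain 27.143.70.149
  27.143.70.208/28 (27.143.70.208 - 27.143.70.223) does not contain 27.143.70.149
  155.143.70.128/25 (155.143.70.128 - 155.143.70.255) does not contain 27.143.70.149
  27.143.78.0/23 (27.143.78.0 - 27.143.79.255) does not contain 27.143.70.149
  27.143.66.0/23 (27.143.66.0 - 27.143.67.255) does not contain 27.143.70.149
Longest matching prefix is /14 -> next hop 91.27.26.201.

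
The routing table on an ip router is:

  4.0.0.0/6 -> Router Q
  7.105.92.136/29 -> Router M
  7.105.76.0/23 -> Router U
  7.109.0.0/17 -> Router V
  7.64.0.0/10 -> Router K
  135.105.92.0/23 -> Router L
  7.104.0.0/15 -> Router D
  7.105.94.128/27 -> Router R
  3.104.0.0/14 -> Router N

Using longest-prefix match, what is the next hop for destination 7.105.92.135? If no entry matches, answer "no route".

Router D

Routes whose prefix contains 7.105.92.135:
  4.0.0.0/6 (4.0.0.0 - 7.255.255.255) -> Router Q
  7.64.0.0/10 (7.64.0.0 - 7.127.255.255) -> Router K
  7.104.0.0/15 (7.104.0.0 - 7.105.255.255) -> Router D
More-specific entries that do NOT match:
  7.105.92.136/29 (7.105.92.136 - 7.105.92.143) does not contain 7.105.92.135
  7.105.94.128/27 (7.105.94.128 - 7.105.94.159) does not contain 7.105.92.135
  7.105.76.0/23 (7.105.76.0 - 7.105.77.255) does not contain 7.105.92.135
  135.105.92.0/23 (135.105.92.0 - 135.105.93.255) does not contain 7.105.92.135
  7.109.0.0/17 (7.109.0.0 - 7.109.127.255) does not contain 7.105.92.135
Longest matching prefix is /15 -> next hop Router D.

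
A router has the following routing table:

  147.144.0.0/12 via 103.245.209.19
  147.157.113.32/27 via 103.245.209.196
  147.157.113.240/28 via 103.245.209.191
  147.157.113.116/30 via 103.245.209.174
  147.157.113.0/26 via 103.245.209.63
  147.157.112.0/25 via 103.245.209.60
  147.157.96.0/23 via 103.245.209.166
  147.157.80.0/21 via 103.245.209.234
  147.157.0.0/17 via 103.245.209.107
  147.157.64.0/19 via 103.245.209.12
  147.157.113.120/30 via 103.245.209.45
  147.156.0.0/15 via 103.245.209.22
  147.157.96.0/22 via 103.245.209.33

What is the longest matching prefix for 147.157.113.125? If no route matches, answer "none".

Entries matching 147.157.113.125:
  147.144.0.0/12 (147.144.0.0 - 147.159.255.255)
  147.156.0.0/15 (147.156.0.0 - 147.157.255.255)
  147.157.0.0/17 (147.157.0.0 - 147.157.127.255)
Most specific is 147.157.0.0/17.

147.157.0.0/17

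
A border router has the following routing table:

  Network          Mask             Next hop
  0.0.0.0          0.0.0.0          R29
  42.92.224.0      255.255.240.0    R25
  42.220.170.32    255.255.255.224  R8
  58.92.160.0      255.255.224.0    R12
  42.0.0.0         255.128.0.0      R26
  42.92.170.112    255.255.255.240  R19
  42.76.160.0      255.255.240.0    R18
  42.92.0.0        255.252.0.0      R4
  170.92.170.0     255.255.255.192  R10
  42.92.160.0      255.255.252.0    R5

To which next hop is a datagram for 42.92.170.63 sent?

R4

Routes whose prefix contains 42.92.170.63:
  0.0.0.0/0 (default, matches everything) -> R29
  42.0.0.0/9 (42.0.0.0 - 42.127.255.255) -> R26
  42.92.0.0/14 (42.92.0.0 - 42.95.255.255) -> R4
More-specific entries that do NOT match:
  42.92.170.112/28 (42.92.170.112 - 42.92.170.127) does not contain 42.92.170.63
  42.220.170.32/27 (42.220.170.32 - 42.220.170.63) does not contain 42.92.170.63
  170.92.170.0/26 (170.92.170.0 - 170.92.170.63) does not contain 42.92.170.63
  42.92.160.0/22 (42.92.160.0 - 42.92.163.255) does not contain 42.92.170.63
  42.92.224.0/20 (42.92.224.0 - 42.92.239.255) does not contain 42.92.170.63
  42.76.160.0/20 (42.76.160.0 - 42.76.175.255) does not contain 42.92.170.63
  58.92.160.0/19 (58.92.160.0 - 58.92.191.255) does not contain 42.92.170.63
Longest matching prefix is /14 -> next hop R4.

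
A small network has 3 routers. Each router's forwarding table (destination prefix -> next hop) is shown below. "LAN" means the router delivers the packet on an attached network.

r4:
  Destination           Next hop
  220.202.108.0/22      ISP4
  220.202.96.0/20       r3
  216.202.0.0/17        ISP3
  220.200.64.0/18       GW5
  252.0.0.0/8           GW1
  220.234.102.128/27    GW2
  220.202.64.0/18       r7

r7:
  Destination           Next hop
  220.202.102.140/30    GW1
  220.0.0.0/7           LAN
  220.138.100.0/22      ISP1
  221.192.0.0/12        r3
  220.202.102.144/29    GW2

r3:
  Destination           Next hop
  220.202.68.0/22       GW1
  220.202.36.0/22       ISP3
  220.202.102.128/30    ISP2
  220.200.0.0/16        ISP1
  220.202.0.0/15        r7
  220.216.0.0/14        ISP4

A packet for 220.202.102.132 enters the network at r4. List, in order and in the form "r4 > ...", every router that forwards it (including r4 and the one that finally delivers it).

r4 > r3 > r7

At r4: longest match for 220.202.102.132 is 220.202.96.0/20 -> r3
At r3: longest match for 220.202.102.132 is 220.202.0.0/15 -> r7
At r7: longest match for 220.202.102.132 is 220.0.0.0/7 -> LAN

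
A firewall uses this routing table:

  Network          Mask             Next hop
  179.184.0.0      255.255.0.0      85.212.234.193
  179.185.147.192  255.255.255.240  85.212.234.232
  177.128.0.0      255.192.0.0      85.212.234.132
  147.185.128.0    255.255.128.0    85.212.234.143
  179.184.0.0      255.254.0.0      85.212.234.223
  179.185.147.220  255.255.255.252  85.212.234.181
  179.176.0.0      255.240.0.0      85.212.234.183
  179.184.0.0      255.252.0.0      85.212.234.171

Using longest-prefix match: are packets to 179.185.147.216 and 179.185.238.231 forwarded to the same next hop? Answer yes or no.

179.185.147.216: longest match 179.184.0.0/15 -> 85.212.234.223
179.185.238.231: longest match 179.184.0.0/15 -> 85.212.234.223

yes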